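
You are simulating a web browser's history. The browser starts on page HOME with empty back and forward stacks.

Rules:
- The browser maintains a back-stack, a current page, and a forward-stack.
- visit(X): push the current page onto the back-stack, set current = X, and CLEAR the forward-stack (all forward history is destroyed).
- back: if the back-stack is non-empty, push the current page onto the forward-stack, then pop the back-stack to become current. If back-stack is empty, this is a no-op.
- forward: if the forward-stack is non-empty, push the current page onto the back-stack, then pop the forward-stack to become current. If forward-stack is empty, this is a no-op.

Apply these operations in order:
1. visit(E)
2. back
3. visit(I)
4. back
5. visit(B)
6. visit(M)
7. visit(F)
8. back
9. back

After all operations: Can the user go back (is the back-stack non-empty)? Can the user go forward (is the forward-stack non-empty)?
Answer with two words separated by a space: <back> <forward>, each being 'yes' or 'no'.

Answer: yes yes

Derivation:
After 1 (visit(E)): cur=E back=1 fwd=0
After 2 (back): cur=HOME back=0 fwd=1
After 3 (visit(I)): cur=I back=1 fwd=0
After 4 (back): cur=HOME back=0 fwd=1
After 5 (visit(B)): cur=B back=1 fwd=0
After 6 (visit(M)): cur=M back=2 fwd=0
After 7 (visit(F)): cur=F back=3 fwd=0
After 8 (back): cur=M back=2 fwd=1
After 9 (back): cur=B back=1 fwd=2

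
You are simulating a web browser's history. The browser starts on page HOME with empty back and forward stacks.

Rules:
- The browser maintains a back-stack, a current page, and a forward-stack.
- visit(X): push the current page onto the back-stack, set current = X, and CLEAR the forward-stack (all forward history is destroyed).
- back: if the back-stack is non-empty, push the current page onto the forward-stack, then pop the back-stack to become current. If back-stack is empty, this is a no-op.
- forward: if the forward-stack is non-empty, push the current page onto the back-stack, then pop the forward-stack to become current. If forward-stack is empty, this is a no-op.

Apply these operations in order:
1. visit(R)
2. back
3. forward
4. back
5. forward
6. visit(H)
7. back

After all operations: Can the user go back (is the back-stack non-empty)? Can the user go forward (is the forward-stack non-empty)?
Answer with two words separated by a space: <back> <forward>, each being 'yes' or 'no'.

Answer: yes yes

Derivation:
After 1 (visit(R)): cur=R back=1 fwd=0
After 2 (back): cur=HOME back=0 fwd=1
After 3 (forward): cur=R back=1 fwd=0
After 4 (back): cur=HOME back=0 fwd=1
After 5 (forward): cur=R back=1 fwd=0
After 6 (visit(H)): cur=H back=2 fwd=0
After 7 (back): cur=R back=1 fwd=1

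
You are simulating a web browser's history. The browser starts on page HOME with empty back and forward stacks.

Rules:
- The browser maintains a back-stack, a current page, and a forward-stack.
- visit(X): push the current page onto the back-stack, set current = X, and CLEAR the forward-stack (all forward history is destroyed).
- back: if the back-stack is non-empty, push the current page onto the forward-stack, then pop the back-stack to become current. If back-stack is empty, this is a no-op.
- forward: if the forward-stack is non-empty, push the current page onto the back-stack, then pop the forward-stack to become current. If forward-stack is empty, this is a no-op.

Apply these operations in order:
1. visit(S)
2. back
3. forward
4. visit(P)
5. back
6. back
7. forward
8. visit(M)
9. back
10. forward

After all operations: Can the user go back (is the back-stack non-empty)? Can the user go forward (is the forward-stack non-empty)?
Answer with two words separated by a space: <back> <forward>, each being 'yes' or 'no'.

Answer: yes no

Derivation:
After 1 (visit(S)): cur=S back=1 fwd=0
After 2 (back): cur=HOME back=0 fwd=1
After 3 (forward): cur=S back=1 fwd=0
After 4 (visit(P)): cur=P back=2 fwd=0
After 5 (back): cur=S back=1 fwd=1
After 6 (back): cur=HOME back=0 fwd=2
After 7 (forward): cur=S back=1 fwd=1
After 8 (visit(M)): cur=M back=2 fwd=0
After 9 (back): cur=S back=1 fwd=1
After 10 (forward): cur=M back=2 fwd=0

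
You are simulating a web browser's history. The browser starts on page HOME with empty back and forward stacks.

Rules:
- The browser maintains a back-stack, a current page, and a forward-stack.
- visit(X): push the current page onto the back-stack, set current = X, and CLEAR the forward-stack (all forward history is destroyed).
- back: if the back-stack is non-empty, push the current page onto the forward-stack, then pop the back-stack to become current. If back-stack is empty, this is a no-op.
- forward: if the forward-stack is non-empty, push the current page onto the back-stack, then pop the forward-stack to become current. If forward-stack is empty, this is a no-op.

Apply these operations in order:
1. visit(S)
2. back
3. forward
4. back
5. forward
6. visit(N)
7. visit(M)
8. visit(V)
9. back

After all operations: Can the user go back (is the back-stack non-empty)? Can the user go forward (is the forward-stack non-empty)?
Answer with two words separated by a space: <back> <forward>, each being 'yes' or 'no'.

Answer: yes yes

Derivation:
After 1 (visit(S)): cur=S back=1 fwd=0
After 2 (back): cur=HOME back=0 fwd=1
After 3 (forward): cur=S back=1 fwd=0
After 4 (back): cur=HOME back=0 fwd=1
After 5 (forward): cur=S back=1 fwd=0
After 6 (visit(N)): cur=N back=2 fwd=0
After 7 (visit(M)): cur=M back=3 fwd=0
After 8 (visit(V)): cur=V back=4 fwd=0
After 9 (back): cur=M back=3 fwd=1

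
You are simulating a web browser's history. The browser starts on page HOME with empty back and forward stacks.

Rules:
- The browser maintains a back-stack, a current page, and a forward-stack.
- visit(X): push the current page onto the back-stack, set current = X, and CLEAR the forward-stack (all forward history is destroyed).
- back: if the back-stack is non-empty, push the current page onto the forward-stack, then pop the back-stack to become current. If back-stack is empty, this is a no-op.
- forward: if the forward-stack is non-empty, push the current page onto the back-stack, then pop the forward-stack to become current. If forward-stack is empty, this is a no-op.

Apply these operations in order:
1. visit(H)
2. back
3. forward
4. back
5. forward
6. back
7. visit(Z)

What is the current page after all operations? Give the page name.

After 1 (visit(H)): cur=H back=1 fwd=0
After 2 (back): cur=HOME back=0 fwd=1
After 3 (forward): cur=H back=1 fwd=0
After 4 (back): cur=HOME back=0 fwd=1
After 5 (forward): cur=H back=1 fwd=0
After 6 (back): cur=HOME back=0 fwd=1
After 7 (visit(Z)): cur=Z back=1 fwd=0

Answer: Z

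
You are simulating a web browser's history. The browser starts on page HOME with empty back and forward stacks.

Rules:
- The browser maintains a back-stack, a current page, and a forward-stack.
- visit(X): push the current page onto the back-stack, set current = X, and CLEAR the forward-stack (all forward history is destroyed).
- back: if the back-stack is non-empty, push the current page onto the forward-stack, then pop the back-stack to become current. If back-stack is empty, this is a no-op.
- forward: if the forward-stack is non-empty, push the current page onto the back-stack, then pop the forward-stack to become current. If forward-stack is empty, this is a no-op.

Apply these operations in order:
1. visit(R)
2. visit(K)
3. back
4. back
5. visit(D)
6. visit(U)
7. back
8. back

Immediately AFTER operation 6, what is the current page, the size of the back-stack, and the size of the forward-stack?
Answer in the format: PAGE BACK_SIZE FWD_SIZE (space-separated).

After 1 (visit(R)): cur=R back=1 fwd=0
After 2 (visit(K)): cur=K back=2 fwd=0
After 3 (back): cur=R back=1 fwd=1
After 4 (back): cur=HOME back=0 fwd=2
After 5 (visit(D)): cur=D back=1 fwd=0
After 6 (visit(U)): cur=U back=2 fwd=0

U 2 0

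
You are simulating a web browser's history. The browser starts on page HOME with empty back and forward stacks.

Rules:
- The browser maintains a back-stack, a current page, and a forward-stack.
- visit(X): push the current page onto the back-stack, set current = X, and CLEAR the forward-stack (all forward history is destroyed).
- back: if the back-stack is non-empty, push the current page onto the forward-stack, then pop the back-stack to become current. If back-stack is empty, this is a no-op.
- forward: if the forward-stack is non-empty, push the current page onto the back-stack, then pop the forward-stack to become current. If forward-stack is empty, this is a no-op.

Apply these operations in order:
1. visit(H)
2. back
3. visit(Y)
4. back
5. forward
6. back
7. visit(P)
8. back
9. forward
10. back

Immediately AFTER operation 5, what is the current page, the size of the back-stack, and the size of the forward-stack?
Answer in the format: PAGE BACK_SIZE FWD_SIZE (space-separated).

After 1 (visit(H)): cur=H back=1 fwd=0
After 2 (back): cur=HOME back=0 fwd=1
After 3 (visit(Y)): cur=Y back=1 fwd=0
After 4 (back): cur=HOME back=0 fwd=1
After 5 (forward): cur=Y back=1 fwd=0

Y 1 0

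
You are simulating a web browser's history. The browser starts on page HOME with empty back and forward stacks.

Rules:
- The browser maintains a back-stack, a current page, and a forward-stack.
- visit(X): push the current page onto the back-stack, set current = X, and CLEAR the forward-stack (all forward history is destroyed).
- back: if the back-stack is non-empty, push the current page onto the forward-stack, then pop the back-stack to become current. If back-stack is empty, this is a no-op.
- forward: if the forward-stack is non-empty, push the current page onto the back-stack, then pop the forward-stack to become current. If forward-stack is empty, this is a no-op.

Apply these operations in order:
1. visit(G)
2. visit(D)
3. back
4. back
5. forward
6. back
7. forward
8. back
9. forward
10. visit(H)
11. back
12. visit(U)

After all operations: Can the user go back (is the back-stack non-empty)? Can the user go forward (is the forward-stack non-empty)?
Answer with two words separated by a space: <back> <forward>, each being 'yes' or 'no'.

Answer: yes no

Derivation:
After 1 (visit(G)): cur=G back=1 fwd=0
After 2 (visit(D)): cur=D back=2 fwd=0
After 3 (back): cur=G back=1 fwd=1
After 4 (back): cur=HOME back=0 fwd=2
After 5 (forward): cur=G back=1 fwd=1
After 6 (back): cur=HOME back=0 fwd=2
After 7 (forward): cur=G back=1 fwd=1
After 8 (back): cur=HOME back=0 fwd=2
After 9 (forward): cur=G back=1 fwd=1
After 10 (visit(H)): cur=H back=2 fwd=0
After 11 (back): cur=G back=1 fwd=1
After 12 (visit(U)): cur=U back=2 fwd=0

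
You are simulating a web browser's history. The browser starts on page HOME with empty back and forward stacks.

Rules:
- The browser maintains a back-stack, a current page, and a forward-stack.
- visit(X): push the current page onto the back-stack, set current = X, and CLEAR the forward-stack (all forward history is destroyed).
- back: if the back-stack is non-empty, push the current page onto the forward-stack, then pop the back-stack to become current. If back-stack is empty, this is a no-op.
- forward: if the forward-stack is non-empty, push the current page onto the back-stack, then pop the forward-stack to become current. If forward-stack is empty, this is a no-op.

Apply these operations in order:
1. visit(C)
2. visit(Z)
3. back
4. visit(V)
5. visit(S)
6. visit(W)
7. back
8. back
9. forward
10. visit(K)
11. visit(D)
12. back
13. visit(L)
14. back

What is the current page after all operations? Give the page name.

After 1 (visit(C)): cur=C back=1 fwd=0
After 2 (visit(Z)): cur=Z back=2 fwd=0
After 3 (back): cur=C back=1 fwd=1
After 4 (visit(V)): cur=V back=2 fwd=0
After 5 (visit(S)): cur=S back=3 fwd=0
After 6 (visit(W)): cur=W back=4 fwd=0
After 7 (back): cur=S back=3 fwd=1
After 8 (back): cur=V back=2 fwd=2
After 9 (forward): cur=S back=3 fwd=1
After 10 (visit(K)): cur=K back=4 fwd=0
After 11 (visit(D)): cur=D back=5 fwd=0
After 12 (back): cur=K back=4 fwd=1
After 13 (visit(L)): cur=L back=5 fwd=0
After 14 (back): cur=K back=4 fwd=1

Answer: K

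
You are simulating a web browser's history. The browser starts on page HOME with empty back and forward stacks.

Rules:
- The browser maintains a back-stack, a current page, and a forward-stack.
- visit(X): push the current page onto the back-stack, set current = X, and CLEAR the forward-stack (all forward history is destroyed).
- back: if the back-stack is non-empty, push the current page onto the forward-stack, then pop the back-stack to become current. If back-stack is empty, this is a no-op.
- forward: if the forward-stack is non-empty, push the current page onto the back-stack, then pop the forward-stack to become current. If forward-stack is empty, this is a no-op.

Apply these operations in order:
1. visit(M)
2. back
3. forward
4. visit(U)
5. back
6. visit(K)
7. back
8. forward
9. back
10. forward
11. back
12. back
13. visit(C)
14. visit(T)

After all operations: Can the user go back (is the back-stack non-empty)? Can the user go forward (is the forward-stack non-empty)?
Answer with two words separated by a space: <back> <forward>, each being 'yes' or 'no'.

After 1 (visit(M)): cur=M back=1 fwd=0
After 2 (back): cur=HOME back=0 fwd=1
After 3 (forward): cur=M back=1 fwd=0
After 4 (visit(U)): cur=U back=2 fwd=0
After 5 (back): cur=M back=1 fwd=1
After 6 (visit(K)): cur=K back=2 fwd=0
After 7 (back): cur=M back=1 fwd=1
After 8 (forward): cur=K back=2 fwd=0
After 9 (back): cur=M back=1 fwd=1
After 10 (forward): cur=K back=2 fwd=0
After 11 (back): cur=M back=1 fwd=1
After 12 (back): cur=HOME back=0 fwd=2
After 13 (visit(C)): cur=C back=1 fwd=0
After 14 (visit(T)): cur=T back=2 fwd=0

Answer: yes no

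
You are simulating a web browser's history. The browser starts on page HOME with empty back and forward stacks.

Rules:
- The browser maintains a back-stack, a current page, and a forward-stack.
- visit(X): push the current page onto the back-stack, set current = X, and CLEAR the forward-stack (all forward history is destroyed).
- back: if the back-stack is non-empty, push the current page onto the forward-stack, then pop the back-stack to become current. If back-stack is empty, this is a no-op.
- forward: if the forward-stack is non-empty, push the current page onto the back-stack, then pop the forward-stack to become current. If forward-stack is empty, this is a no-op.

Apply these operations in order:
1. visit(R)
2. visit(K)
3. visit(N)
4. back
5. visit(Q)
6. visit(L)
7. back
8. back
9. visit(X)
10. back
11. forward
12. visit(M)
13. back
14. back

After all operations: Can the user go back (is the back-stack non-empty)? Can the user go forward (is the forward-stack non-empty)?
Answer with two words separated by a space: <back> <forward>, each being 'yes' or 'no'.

After 1 (visit(R)): cur=R back=1 fwd=0
After 2 (visit(K)): cur=K back=2 fwd=0
After 3 (visit(N)): cur=N back=3 fwd=0
After 4 (back): cur=K back=2 fwd=1
After 5 (visit(Q)): cur=Q back=3 fwd=0
After 6 (visit(L)): cur=L back=4 fwd=0
After 7 (back): cur=Q back=3 fwd=1
After 8 (back): cur=K back=2 fwd=2
After 9 (visit(X)): cur=X back=3 fwd=0
After 10 (back): cur=K back=2 fwd=1
After 11 (forward): cur=X back=3 fwd=0
After 12 (visit(M)): cur=M back=4 fwd=0
After 13 (back): cur=X back=3 fwd=1
After 14 (back): cur=K back=2 fwd=2

Answer: yes yes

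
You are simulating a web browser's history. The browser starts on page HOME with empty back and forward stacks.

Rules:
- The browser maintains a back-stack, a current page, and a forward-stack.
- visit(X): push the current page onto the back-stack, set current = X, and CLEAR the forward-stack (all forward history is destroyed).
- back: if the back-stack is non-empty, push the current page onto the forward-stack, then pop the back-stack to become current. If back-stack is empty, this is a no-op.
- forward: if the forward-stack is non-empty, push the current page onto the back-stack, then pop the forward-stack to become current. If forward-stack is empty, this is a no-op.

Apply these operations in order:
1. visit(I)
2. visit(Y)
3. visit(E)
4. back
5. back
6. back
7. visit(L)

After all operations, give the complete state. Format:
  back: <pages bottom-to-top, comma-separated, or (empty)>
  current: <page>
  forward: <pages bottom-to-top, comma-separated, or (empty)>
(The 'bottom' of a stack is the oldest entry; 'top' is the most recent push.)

After 1 (visit(I)): cur=I back=1 fwd=0
After 2 (visit(Y)): cur=Y back=2 fwd=0
After 3 (visit(E)): cur=E back=3 fwd=0
After 4 (back): cur=Y back=2 fwd=1
After 5 (back): cur=I back=1 fwd=2
After 6 (back): cur=HOME back=0 fwd=3
After 7 (visit(L)): cur=L back=1 fwd=0

Answer: back: HOME
current: L
forward: (empty)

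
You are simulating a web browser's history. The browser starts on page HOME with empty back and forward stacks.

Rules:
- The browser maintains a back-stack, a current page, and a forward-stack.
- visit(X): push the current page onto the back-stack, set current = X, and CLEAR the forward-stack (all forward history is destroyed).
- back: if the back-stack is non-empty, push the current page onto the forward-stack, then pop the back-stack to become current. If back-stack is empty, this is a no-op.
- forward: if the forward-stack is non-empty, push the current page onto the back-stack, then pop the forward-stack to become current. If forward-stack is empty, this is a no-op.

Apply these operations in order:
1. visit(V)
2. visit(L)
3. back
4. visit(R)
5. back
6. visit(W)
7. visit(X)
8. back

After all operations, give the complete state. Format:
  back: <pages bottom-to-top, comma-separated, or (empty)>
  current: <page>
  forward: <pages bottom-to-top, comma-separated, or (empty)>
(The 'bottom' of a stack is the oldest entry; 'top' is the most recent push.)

After 1 (visit(V)): cur=V back=1 fwd=0
After 2 (visit(L)): cur=L back=2 fwd=0
After 3 (back): cur=V back=1 fwd=1
After 4 (visit(R)): cur=R back=2 fwd=0
After 5 (back): cur=V back=1 fwd=1
After 6 (visit(W)): cur=W back=2 fwd=0
After 7 (visit(X)): cur=X back=3 fwd=0
After 8 (back): cur=W back=2 fwd=1

Answer: back: HOME,V
current: W
forward: X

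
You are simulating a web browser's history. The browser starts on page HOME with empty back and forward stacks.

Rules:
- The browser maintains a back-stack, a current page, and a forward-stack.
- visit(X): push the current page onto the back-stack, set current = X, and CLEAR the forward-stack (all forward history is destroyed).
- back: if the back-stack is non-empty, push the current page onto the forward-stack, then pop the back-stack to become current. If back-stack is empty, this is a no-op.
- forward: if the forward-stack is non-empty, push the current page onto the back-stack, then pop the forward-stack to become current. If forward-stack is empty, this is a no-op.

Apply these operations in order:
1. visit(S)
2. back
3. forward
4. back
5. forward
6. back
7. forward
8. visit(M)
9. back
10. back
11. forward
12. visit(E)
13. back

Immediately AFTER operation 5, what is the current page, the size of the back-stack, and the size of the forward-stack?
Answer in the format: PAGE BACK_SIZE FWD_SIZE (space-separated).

After 1 (visit(S)): cur=S back=1 fwd=0
After 2 (back): cur=HOME back=0 fwd=1
After 3 (forward): cur=S back=1 fwd=0
After 4 (back): cur=HOME back=0 fwd=1
After 5 (forward): cur=S back=1 fwd=0

S 1 0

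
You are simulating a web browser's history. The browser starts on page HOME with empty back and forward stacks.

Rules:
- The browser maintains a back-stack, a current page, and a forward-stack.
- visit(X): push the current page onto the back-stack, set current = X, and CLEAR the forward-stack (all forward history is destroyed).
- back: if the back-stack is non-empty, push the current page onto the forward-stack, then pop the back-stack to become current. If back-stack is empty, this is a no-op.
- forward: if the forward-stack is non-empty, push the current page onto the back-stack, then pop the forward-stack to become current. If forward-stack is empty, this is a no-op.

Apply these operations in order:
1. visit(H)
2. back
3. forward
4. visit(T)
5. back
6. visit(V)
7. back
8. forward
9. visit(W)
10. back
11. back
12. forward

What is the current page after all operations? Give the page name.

After 1 (visit(H)): cur=H back=1 fwd=0
After 2 (back): cur=HOME back=0 fwd=1
After 3 (forward): cur=H back=1 fwd=0
After 4 (visit(T)): cur=T back=2 fwd=0
After 5 (back): cur=H back=1 fwd=1
After 6 (visit(V)): cur=V back=2 fwd=0
After 7 (back): cur=H back=1 fwd=1
After 8 (forward): cur=V back=2 fwd=0
After 9 (visit(W)): cur=W back=3 fwd=0
After 10 (back): cur=V back=2 fwd=1
After 11 (back): cur=H back=1 fwd=2
After 12 (forward): cur=V back=2 fwd=1

Answer: V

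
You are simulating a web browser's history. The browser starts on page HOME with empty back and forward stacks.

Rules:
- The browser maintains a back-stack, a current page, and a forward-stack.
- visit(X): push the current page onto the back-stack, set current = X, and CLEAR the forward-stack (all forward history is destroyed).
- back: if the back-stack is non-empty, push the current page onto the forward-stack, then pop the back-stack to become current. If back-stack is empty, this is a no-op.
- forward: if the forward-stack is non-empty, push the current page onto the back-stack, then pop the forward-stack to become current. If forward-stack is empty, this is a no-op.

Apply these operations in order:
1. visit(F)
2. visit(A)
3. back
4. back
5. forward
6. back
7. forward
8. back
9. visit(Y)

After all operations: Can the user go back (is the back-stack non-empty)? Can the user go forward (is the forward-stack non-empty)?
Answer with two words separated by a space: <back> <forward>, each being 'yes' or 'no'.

Answer: yes no

Derivation:
After 1 (visit(F)): cur=F back=1 fwd=0
After 2 (visit(A)): cur=A back=2 fwd=0
After 3 (back): cur=F back=1 fwd=1
After 4 (back): cur=HOME back=0 fwd=2
After 5 (forward): cur=F back=1 fwd=1
After 6 (back): cur=HOME back=0 fwd=2
After 7 (forward): cur=F back=1 fwd=1
After 8 (back): cur=HOME back=0 fwd=2
After 9 (visit(Y)): cur=Y back=1 fwd=0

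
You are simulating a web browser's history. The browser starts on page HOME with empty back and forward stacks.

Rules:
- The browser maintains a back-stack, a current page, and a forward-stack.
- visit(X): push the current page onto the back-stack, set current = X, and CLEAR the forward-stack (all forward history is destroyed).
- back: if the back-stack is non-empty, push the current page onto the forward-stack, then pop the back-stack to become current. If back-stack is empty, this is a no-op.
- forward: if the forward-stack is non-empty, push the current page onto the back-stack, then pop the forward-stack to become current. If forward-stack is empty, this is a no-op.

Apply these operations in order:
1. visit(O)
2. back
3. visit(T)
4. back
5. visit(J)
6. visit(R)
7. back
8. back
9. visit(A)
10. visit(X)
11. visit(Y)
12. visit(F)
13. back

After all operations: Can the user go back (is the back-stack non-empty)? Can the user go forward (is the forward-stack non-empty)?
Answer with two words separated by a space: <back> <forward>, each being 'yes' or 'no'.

After 1 (visit(O)): cur=O back=1 fwd=0
After 2 (back): cur=HOME back=0 fwd=1
After 3 (visit(T)): cur=T back=1 fwd=0
After 4 (back): cur=HOME back=0 fwd=1
After 5 (visit(J)): cur=J back=1 fwd=0
After 6 (visit(R)): cur=R back=2 fwd=0
After 7 (back): cur=J back=1 fwd=1
After 8 (back): cur=HOME back=0 fwd=2
After 9 (visit(A)): cur=A back=1 fwd=0
After 10 (visit(X)): cur=X back=2 fwd=0
After 11 (visit(Y)): cur=Y back=3 fwd=0
After 12 (visit(F)): cur=F back=4 fwd=0
After 13 (back): cur=Y back=3 fwd=1

Answer: yes yes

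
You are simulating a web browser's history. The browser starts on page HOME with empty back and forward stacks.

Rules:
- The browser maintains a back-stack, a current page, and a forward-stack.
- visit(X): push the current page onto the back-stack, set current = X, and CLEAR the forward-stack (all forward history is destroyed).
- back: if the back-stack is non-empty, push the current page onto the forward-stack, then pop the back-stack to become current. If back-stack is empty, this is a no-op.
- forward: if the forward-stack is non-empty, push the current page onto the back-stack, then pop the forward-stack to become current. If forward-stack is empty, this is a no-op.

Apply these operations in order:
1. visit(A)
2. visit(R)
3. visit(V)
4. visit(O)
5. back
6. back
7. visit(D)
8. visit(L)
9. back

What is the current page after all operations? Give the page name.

Answer: D

Derivation:
After 1 (visit(A)): cur=A back=1 fwd=0
After 2 (visit(R)): cur=R back=2 fwd=0
After 3 (visit(V)): cur=V back=3 fwd=0
After 4 (visit(O)): cur=O back=4 fwd=0
After 5 (back): cur=V back=3 fwd=1
After 6 (back): cur=R back=2 fwd=2
After 7 (visit(D)): cur=D back=3 fwd=0
After 8 (visit(L)): cur=L back=4 fwd=0
After 9 (back): cur=D back=3 fwd=1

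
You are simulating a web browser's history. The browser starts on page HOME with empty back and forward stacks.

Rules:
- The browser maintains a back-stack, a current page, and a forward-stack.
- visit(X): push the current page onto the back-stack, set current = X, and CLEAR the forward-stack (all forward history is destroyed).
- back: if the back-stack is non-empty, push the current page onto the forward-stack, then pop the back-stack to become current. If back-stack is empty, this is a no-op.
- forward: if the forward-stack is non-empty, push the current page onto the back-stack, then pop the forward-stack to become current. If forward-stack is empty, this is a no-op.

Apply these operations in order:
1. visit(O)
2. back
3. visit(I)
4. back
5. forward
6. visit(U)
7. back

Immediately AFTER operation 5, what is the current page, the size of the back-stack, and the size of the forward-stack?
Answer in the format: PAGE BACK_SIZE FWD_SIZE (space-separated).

After 1 (visit(O)): cur=O back=1 fwd=0
After 2 (back): cur=HOME back=0 fwd=1
After 3 (visit(I)): cur=I back=1 fwd=0
After 4 (back): cur=HOME back=0 fwd=1
After 5 (forward): cur=I back=1 fwd=0

I 1 0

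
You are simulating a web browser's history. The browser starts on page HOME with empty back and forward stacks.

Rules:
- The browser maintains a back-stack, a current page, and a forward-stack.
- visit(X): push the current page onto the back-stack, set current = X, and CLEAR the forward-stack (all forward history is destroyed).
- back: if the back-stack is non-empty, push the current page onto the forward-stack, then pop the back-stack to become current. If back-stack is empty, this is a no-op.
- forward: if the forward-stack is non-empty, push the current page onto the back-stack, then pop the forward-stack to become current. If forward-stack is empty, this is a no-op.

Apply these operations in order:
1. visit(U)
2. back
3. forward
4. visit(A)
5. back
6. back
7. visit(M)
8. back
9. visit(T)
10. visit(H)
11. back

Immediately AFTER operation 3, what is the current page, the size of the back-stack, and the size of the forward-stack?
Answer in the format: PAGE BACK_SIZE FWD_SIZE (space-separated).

After 1 (visit(U)): cur=U back=1 fwd=0
After 2 (back): cur=HOME back=0 fwd=1
After 3 (forward): cur=U back=1 fwd=0

U 1 0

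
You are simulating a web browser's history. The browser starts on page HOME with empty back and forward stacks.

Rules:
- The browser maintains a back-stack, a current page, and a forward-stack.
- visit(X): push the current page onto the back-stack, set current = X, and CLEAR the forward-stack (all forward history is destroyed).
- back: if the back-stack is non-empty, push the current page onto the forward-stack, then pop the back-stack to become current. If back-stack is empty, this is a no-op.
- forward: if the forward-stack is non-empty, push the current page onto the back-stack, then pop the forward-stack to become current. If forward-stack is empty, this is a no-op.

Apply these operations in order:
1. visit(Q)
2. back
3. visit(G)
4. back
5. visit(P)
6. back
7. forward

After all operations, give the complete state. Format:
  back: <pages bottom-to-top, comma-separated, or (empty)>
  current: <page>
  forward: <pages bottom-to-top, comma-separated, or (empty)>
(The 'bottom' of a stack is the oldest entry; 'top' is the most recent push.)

Answer: back: HOME
current: P
forward: (empty)

Derivation:
After 1 (visit(Q)): cur=Q back=1 fwd=0
After 2 (back): cur=HOME back=0 fwd=1
After 3 (visit(G)): cur=G back=1 fwd=0
After 4 (back): cur=HOME back=0 fwd=1
After 5 (visit(P)): cur=P back=1 fwd=0
After 6 (back): cur=HOME back=0 fwd=1
After 7 (forward): cur=P back=1 fwd=0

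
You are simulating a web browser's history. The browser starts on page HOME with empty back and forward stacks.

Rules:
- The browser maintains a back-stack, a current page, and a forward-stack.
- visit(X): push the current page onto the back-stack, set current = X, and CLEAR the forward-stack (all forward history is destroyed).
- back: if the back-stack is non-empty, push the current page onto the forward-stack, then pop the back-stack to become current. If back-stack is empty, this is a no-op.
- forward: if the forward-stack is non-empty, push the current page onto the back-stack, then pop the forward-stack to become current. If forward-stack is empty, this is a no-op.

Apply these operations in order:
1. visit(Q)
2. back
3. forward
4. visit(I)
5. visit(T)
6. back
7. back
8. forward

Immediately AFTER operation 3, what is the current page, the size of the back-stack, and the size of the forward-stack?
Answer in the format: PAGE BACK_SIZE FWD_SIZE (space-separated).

After 1 (visit(Q)): cur=Q back=1 fwd=0
After 2 (back): cur=HOME back=0 fwd=1
After 3 (forward): cur=Q back=1 fwd=0

Q 1 0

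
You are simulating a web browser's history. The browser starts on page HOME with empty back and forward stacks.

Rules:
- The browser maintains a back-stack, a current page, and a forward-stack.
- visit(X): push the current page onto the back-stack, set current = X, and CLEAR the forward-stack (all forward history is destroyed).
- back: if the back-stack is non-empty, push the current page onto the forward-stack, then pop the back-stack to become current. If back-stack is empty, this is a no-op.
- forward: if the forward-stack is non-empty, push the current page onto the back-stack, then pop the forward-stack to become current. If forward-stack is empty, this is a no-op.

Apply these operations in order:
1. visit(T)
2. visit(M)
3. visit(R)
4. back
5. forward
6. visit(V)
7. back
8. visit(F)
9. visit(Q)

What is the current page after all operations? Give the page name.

Answer: Q

Derivation:
After 1 (visit(T)): cur=T back=1 fwd=0
After 2 (visit(M)): cur=M back=2 fwd=0
After 3 (visit(R)): cur=R back=3 fwd=0
After 4 (back): cur=M back=2 fwd=1
After 5 (forward): cur=R back=3 fwd=0
After 6 (visit(V)): cur=V back=4 fwd=0
After 7 (back): cur=R back=3 fwd=1
After 8 (visit(F)): cur=F back=4 fwd=0
After 9 (visit(Q)): cur=Q back=5 fwd=0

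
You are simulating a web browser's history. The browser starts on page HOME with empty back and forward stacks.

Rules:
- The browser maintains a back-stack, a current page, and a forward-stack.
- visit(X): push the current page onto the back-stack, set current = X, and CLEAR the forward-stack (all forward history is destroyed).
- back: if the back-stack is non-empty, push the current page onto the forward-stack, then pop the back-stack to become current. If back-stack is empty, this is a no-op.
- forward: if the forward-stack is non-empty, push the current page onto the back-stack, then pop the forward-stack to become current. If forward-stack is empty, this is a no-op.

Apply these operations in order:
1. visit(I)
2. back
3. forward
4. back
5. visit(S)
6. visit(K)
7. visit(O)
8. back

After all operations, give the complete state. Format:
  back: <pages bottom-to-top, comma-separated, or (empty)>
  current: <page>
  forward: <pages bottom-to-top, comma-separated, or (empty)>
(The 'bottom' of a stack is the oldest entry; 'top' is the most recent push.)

Answer: back: HOME,S
current: K
forward: O

Derivation:
After 1 (visit(I)): cur=I back=1 fwd=0
After 2 (back): cur=HOME back=0 fwd=1
After 3 (forward): cur=I back=1 fwd=0
After 4 (back): cur=HOME back=0 fwd=1
After 5 (visit(S)): cur=S back=1 fwd=0
After 6 (visit(K)): cur=K back=2 fwd=0
After 7 (visit(O)): cur=O back=3 fwd=0
After 8 (back): cur=K back=2 fwd=1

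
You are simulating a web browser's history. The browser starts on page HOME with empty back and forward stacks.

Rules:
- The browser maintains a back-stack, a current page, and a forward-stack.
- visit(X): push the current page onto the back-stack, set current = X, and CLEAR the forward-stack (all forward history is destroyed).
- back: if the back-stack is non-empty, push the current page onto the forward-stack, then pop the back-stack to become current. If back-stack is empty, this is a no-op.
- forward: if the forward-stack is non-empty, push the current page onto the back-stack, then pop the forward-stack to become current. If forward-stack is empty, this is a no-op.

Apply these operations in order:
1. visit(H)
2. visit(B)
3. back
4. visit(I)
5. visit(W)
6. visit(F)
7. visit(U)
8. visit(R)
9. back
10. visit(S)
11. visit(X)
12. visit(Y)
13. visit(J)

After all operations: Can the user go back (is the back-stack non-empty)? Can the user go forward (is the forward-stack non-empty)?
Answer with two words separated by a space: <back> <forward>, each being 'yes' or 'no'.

After 1 (visit(H)): cur=H back=1 fwd=0
After 2 (visit(B)): cur=B back=2 fwd=0
After 3 (back): cur=H back=1 fwd=1
After 4 (visit(I)): cur=I back=2 fwd=0
After 5 (visit(W)): cur=W back=3 fwd=0
After 6 (visit(F)): cur=F back=4 fwd=0
After 7 (visit(U)): cur=U back=5 fwd=0
After 8 (visit(R)): cur=R back=6 fwd=0
After 9 (back): cur=U back=5 fwd=1
After 10 (visit(S)): cur=S back=6 fwd=0
After 11 (visit(X)): cur=X back=7 fwd=0
After 12 (visit(Y)): cur=Y back=8 fwd=0
After 13 (visit(J)): cur=J back=9 fwd=0

Answer: yes no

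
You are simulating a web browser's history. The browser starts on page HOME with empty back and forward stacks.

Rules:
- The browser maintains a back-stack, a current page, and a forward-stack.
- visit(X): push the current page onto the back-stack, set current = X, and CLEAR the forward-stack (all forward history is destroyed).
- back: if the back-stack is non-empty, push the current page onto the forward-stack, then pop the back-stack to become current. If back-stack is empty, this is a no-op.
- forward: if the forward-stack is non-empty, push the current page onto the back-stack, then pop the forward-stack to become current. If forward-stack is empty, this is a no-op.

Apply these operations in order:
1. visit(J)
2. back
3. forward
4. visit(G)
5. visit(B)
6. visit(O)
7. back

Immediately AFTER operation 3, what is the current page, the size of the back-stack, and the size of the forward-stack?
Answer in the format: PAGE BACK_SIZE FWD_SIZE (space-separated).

After 1 (visit(J)): cur=J back=1 fwd=0
After 2 (back): cur=HOME back=0 fwd=1
After 3 (forward): cur=J back=1 fwd=0

J 1 0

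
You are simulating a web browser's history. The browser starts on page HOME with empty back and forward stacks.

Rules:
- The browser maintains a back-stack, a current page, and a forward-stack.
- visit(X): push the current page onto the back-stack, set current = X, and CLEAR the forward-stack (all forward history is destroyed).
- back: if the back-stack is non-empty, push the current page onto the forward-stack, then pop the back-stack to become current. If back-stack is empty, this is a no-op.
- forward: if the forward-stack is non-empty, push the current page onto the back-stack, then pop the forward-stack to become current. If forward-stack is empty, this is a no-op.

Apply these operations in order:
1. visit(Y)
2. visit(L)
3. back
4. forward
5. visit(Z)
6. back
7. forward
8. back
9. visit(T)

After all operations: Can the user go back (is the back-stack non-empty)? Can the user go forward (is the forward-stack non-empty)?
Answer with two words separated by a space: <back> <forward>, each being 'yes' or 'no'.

After 1 (visit(Y)): cur=Y back=1 fwd=0
After 2 (visit(L)): cur=L back=2 fwd=0
After 3 (back): cur=Y back=1 fwd=1
After 4 (forward): cur=L back=2 fwd=0
After 5 (visit(Z)): cur=Z back=3 fwd=0
After 6 (back): cur=L back=2 fwd=1
After 7 (forward): cur=Z back=3 fwd=0
After 8 (back): cur=L back=2 fwd=1
After 9 (visit(T)): cur=T back=3 fwd=0

Answer: yes no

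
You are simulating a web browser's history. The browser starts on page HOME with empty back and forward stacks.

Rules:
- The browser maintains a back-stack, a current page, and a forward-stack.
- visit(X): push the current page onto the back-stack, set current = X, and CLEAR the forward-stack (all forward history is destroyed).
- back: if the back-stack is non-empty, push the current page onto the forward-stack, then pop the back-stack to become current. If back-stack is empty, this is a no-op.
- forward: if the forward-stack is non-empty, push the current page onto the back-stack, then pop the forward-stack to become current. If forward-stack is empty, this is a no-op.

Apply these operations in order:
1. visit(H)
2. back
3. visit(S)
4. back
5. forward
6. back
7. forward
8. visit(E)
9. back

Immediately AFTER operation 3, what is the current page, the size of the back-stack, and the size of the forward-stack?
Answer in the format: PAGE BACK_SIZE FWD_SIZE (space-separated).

After 1 (visit(H)): cur=H back=1 fwd=0
After 2 (back): cur=HOME back=0 fwd=1
After 3 (visit(S)): cur=S back=1 fwd=0

S 1 0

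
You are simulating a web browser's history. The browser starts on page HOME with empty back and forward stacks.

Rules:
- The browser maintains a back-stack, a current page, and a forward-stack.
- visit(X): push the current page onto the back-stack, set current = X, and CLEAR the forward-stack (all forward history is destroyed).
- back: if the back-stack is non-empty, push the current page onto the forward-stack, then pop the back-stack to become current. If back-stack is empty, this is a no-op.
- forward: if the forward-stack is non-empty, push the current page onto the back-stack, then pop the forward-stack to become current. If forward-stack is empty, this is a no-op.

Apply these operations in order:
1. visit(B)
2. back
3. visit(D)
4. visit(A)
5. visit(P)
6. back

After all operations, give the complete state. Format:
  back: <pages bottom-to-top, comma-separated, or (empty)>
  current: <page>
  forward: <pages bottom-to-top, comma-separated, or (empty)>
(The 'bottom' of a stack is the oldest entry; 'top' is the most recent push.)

Answer: back: HOME,D
current: A
forward: P

Derivation:
After 1 (visit(B)): cur=B back=1 fwd=0
After 2 (back): cur=HOME back=0 fwd=1
After 3 (visit(D)): cur=D back=1 fwd=0
After 4 (visit(A)): cur=A back=2 fwd=0
After 5 (visit(P)): cur=P back=3 fwd=0
After 6 (back): cur=A back=2 fwd=1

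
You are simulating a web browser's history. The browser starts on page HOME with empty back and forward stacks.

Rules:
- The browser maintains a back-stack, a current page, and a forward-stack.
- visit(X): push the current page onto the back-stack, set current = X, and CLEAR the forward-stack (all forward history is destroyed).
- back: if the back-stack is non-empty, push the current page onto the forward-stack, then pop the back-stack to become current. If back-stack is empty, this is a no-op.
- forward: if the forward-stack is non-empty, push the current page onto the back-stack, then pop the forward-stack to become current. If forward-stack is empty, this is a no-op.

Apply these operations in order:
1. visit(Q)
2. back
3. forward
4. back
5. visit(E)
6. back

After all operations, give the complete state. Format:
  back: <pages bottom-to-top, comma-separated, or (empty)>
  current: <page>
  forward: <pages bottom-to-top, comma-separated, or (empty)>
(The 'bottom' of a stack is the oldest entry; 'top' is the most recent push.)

After 1 (visit(Q)): cur=Q back=1 fwd=0
After 2 (back): cur=HOME back=0 fwd=1
After 3 (forward): cur=Q back=1 fwd=0
After 4 (back): cur=HOME back=0 fwd=1
After 5 (visit(E)): cur=E back=1 fwd=0
After 6 (back): cur=HOME back=0 fwd=1

Answer: back: (empty)
current: HOME
forward: E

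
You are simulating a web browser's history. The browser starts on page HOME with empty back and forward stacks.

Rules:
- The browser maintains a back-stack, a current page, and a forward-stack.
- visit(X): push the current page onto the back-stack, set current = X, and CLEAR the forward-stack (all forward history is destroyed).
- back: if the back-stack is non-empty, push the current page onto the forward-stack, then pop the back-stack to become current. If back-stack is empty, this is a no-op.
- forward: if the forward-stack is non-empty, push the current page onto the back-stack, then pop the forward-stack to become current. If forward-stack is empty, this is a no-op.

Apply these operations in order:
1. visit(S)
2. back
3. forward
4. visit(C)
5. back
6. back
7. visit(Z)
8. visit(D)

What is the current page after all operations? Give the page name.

Answer: D

Derivation:
After 1 (visit(S)): cur=S back=1 fwd=0
After 2 (back): cur=HOME back=0 fwd=1
After 3 (forward): cur=S back=1 fwd=0
After 4 (visit(C)): cur=C back=2 fwd=0
After 5 (back): cur=S back=1 fwd=1
After 6 (back): cur=HOME back=0 fwd=2
After 7 (visit(Z)): cur=Z back=1 fwd=0
After 8 (visit(D)): cur=D back=2 fwd=0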